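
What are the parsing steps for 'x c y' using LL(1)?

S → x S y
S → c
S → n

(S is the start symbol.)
Stack is shown with the top on the left.

Stack    Input    Action
------------------------
S $      x c y $  output S → x S y
x S y $  x c y $  match 'x'
S y $    c y $    output S → c
c y $    c y $    match 'c'
y $      y $      match 'y'
$        $        accept

The string is accepted.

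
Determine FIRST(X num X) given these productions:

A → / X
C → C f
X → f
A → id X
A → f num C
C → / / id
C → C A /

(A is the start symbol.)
{ 'f' }

FIRST sets of the non-terminals involved (from the grammar, by fixed-point iteration):
  FIRST(X) = { 'f' }

To compute FIRST(X num X), process the symbols left to right:
Symbol X is a non-terminal. Add FIRST(X) \ {ε} = { 'f' }
X is not nullable (ε ∉ FIRST(X)), so stop here.
FIRST(X num X) = { 'f' }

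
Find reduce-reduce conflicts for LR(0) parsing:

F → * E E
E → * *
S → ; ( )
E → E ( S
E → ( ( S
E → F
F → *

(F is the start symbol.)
A reduce-reduce conflict occurs when an LR(0) state has two complete items [A → α .] and [B → β .] — both call for a reduction, and with no lookahead the parser cannot choose between them.

Augment with F' → F and build the canonical LR(0) collection (I0 = CLOSURE({[F' → . F]}), then GOTO on every symbol after a dot until no new states appear). It has 17 states:
  I0: { [F → . * E E], [F → . *], [F' → . F] }  — shift
  I1: { [E → . ( ( S], [E → . * *], [E → . E ( S], [E → . F], [F → * . E E], [F → * .], [F → . * E E], [F → . *] }  — shift, reduce
  I2: { [F' → F .] }  — accept
  I3: { [E → ( . ( S] }  — shift
  I4: { [E → * . *], [E → . ( ( S], [E → . * *], [E → . E ( S], [E → . F], [F → * . E E], [F → * .], [F → . * E E], [F → . *] }  — shift, reduce
  I5: { [E → . ( ( S], [E → . * *], [E → . E ( S], [E → . F], [E → E . ( S], [F → * E . E], [F → . * E E], [F → . *] }  — shift
  I6: { [E → F .] }  — reduce
  I7: { [E → ( . ( S], [E → E ( . S], [S → . ; ( )] }  — shift
  I8: { [E → E . ( S], [F → * E E .] }  — shift, reduce
  I9: { [E → E ( . S], [S → . ; ( )] }  — shift
  I10: { [S → ; . ( )] }  — shift
  I11: { [E → E ( S .] }  — reduce
  I12: { [S → ; ( . )] }  — shift
  I13: { [S → ; ( ) .] }  — reduce
  I14: { [E → ( ( . S], [S → . ; ( )] }  — shift
  I15: { [E → ( ( S .] }  — reduce
  I16: { [E → * * .], [E → * . *], [E → . ( ( S], [E → . * *], [E → . E ( S], [E → . F], [F → * . E E], [F → * .], [F → . * E E], [F → . *] }  — shift, 2 reduces

I16 contains complete items [E → * * .], [F → * .] — reduce-reduce conflict.

Answer: Yes — I16: [E → * * .] vs [F → * .]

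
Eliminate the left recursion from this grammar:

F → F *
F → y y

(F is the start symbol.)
F is directly left-recursive. The standard transformation for
  A → A α₁ | ... | A α_m | β₁ | ... | β_n
is
  A  → β₁ A' | ... | β_n A'
  A' → α₁ A' | ... | α_m A' | ε

F → y y becomes F → y y F'
F → F * becomes F' → * F'
Add F' → ε

Resulting grammar:
F → y y F'
F' → * F'
F' → ε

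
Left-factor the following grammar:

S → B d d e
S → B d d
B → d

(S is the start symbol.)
S → B d d S'
S' → e
S' → ε
B → d

Left-factoring transforms A → αβ₁ | αβ₂ into A → αA' and A' → β₁ | β₂
(α is the longest common prefix among the alternatives). Repeat until
no nonterminal has two alternatives with a common prefix.

Round 1: S has alternatives sharing prefix 'B d d'. Introduce S': S → B d d S'
  Add: S' → e
  Add: S' → ε

No remaining common prefixes — done.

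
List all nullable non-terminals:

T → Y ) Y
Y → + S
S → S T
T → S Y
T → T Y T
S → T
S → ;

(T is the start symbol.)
There are no ε-productions, so no non-terminal can derive ε.
No non-terminals are nullable.

Answer: None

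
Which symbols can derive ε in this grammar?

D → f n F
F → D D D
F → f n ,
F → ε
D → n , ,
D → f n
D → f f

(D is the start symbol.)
ε-productions: F → ε
So F is immediately nullable.
No further non-terminal can be added: every production for the remaining non-terminals contains a terminal or a non-nullable non-terminal.
Nullable = { 'F' }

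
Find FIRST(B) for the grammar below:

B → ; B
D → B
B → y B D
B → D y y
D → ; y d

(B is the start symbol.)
{ ';', 'y' }

FIRST sets of the other non-terminals involved (by the same procedure, iterated to a fixed point):
  FIRST(D) = { ';', 'y' }

From B → ; B:
  - ';' is a terminal: add ';' and stop
From B → y B D:
  - y is a terminal: add 'y' and stop
From B → D y y:
  - D is a non-terminal: add FIRST(D) \ {ε} = { ';', 'y' }
    D is not nullable, so stop

Collecting: FIRST(B) = { ';', 'y' }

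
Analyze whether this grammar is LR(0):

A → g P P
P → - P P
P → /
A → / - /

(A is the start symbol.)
Yes, the grammar is LR(0)

A grammar is LR(0) if no state in the canonical LR(0) collection has:
  - both a shift item (dot before a terminal) and a complete item (shift-reduce conflict), or
  - two or more complete items (reduce-reduce conflict; the accept item [A' → A .] counts as a complete item here).

Augment with A' → A and build the canonical LR(0) collection (I0 = CLOSURE({[A' → . A]}), then GOTO on every symbol after a dot until no new states appear). It has 12 states:
  I0: { [A → . / - /], [A → . g P P], [A' → . A] }  — shift
  I1: { [A → / . - /] }  — shift
  I2: { [A' → A .] }  — accept
  I3: { [A → g . P P], [P → . - P P], [P → . /] }  — shift
  I4: { [P → - . P P], [P → . - P P], [P → . /] }  — shift
  I5: { [P → / .] }  — reduce
  I6: { [A → g P . P], [P → . - P P], [P → . /] }  — shift
  I7: { [A → g P P .] }  — reduce
  I8: { [P → - P . P], [P → . - P P], [P → . /] }  — shift
  I9: { [P → - P P .] }  — reduce
  I10: { [A → / - . /] }  — shift
  I11: { [A → / - / .] }  — reduce

Every state is either a pure shift/goto state or contains exactly one complete item and nothing to shift — no conflicts. The grammar is LR(0).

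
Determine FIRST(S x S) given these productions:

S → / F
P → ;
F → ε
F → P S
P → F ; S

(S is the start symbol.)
{ '/' }

FIRST sets of the non-terminals involved (from the grammar, by fixed-point iteration):
  FIRST(S) = { '/' }

To compute FIRST(S x S), process the symbols left to right:
Symbol S is a non-terminal. Add FIRST(S) \ {ε} = { '/' }
S is not nullable (ε ∉ FIRST(S)), so stop here.
FIRST(S x S) = { '/' }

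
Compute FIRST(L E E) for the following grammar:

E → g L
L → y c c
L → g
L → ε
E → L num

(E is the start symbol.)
FIRST sets of the non-terminals involved (from the grammar, by fixed-point iteration):
  FIRST(L) = { 'g', 'y', ε }
  FIRST(E) = { 'g', 'num', 'y' }

To compute FIRST(L E E), process the symbols left to right:
Symbol L is a non-terminal. Add FIRST(L) \ {ε} = { 'g', 'y' }
L is nullable (ε ∈ FIRST(L)), continue to the next symbol.
Symbol E is a non-terminal. Add FIRST(E) \ {ε} = { 'g', 'num', 'y' }
E is not nullable (ε ∉ FIRST(E)), so stop here.
FIRST(L E E) = { 'g', 'num', 'y' }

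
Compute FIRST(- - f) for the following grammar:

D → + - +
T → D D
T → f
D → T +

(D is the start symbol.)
{ '-' }

To compute FIRST(- - f), process the symbols left to right:
Symbol - is a terminal. Add '-' and stop.
FIRST(- - f) = { '-' }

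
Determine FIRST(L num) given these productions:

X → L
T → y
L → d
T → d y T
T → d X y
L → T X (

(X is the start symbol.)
FIRST sets of the non-terminals involved (from the grammar, by fixed-point iteration):
  FIRST(L) = { 'd', 'y' }

To compute FIRST(L num), process the symbols left to right:
Symbol L is a non-terminal. Add FIRST(L) \ {ε} = { 'd', 'y' }
L is not nullable (ε ∉ FIRST(L)), so stop here.
FIRST(L num) = { 'd', 'y' }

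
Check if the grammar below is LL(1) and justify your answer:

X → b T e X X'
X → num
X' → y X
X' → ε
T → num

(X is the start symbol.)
No. Predict set conflict for X': { 'y' }

Relevant sets:
  FOLLOW(X') = { $, 'y' }

For X:
  PREDICT(X → b T e X X') = { 'b' }
  PREDICT(X → num) = { 'num' }
For X':
  PREDICT(X' → y X) = { 'y' }
  PREDICT(X' → ε) = { $, 'y' }
T has a single production, so nothing to check there.

Conflict found: Predict set conflict for X': { 'y' }
The grammar is NOT LL(1).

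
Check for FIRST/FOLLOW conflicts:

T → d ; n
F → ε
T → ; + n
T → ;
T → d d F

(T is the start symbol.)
A FIRST/FOLLOW conflict occurs when a non-terminal N has a nullable alternative N → β (β ⇒* ε) and another alternative N → α with FIRST(α) ∩ FOLLOW(N) ≠ ∅: on such a lookahead the parser cannot decide between expanding α and letting N vanish via β.

Nullable non-terminals: F.
F has a nullable alternative but only one production, so nothing to check.

T has no nullable alternative, so no FIRST/FOLLOW check is needed there.

No FIRST/FOLLOW conflicts found.

Answer: No FIRST/FOLLOW conflicts.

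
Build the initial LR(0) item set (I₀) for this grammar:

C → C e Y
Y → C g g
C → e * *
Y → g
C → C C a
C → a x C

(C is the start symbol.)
{ [C → . C C a], [C → . C e Y], [C → . a x C], [C → . e * *], [C' → . C] }

First, augment the grammar with C' → C
I₀ = CLOSURE({ [C' → . C] }):
  [C' → . C] has the dot before C: add [C → . C e Y], [C → . e * *], [C → . C C a], [C → . a x C]
No further items can be added.

I₀ = { [C → . C C a], [C → . C e Y], [C → . a x C], [C → . e * *], [C' → . C] }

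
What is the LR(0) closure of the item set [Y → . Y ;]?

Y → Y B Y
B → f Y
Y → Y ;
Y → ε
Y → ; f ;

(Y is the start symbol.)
{ [Y → . ; f ;], [Y → . Y ;], [Y → . Y B Y], [Y → .] }

To compute CLOSURE, for each item [A → α.Bβ] where B is a non-terminal, add [B → .γ] for all productions B → γ; repeat for the newly added items until nothing changes.

Start with: [Y → . Y ;]
  [Y → . Y ;] has the dot before Y: add [Y → . Y B Y], [Y → .], [Y → . ; f ;]
No further items can be added.

CLOSURE = { [Y → . ; f ;], [Y → . Y ;], [Y → . Y B Y], [Y → .] }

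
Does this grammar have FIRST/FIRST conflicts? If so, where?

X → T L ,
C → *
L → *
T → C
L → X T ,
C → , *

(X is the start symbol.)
Yes. L → '*' / L → X T ',' on { '*' }

A FIRST/FIRST conflict occurs when two productions N → α and N → β for the same non-terminal have FIRST(α) ∩ FIRST(β) ≠ ∅ (with ε ∈ FIRST of a nullable right-hand side, so two nullable alternatives also conflict).

FIRST sets of the non-terminals at (or reachable through a nullable prefix from) the front of some alternative:
  FIRST(X) = { '*', ',' }

Productions for C:
  C → *: FIRST = { '*' }
  C → , *: FIRST = { ',' }
Productions for L:
  L → *: FIRST = { '*' }
  L → X T ,: FIRST = { '*', ',' }
X, T have only one production, so no FIRST/FIRST conflict is possible there.

Conflict for L: L → * and L → X T ,
  Overlap: { '*' }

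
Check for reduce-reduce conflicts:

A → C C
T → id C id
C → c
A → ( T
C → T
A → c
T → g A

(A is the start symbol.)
Yes — I5: [A → c .] vs [C → c .]

Augment with A' → A and build the canonical LR(0) collection (I0 = CLOSURE({[A' → . A]}), then GOTO on every symbol after a dot until no new states appear). It has 14 states:
  I0: { [A → . ( T], [A → . C C], [A → . c], [A' → . A], [C → . T], [C → . c], [T → . g A], [T → . id C id] }  — shift
  I1: { [A → ( . T], [T → . g A], [T → . id C id] }  — shift
  I2: { [A' → A .] }  — accept
  I3: { [A → C . C], [C → . T], [C → . c], [T → . g A], [T → . id C id] }  — shift
  I4: { [C → T .] }  — reduce
  I5: { [A → c .], [C → c .] }  — 2 reduces
  I6: { [A → . ( T], [A → . C C], [A → . c], [C → . T], [C → . c], [T → . g A], [T → . id C id], [T → g . A] }  — shift
  I7: { [C → . T], [C → . c], [T → . g A], [T → . id C id], [T → id . C id] }  — shift
  I8: { [T → id C . id] }  — shift
  I9: { [C → c .] }  — reduce
  I10: { [T → id C id .] }  — reduce
  I11: { [T → g A .] }  — reduce
  I12: { [A → C C .] }  — reduce
  I13: { [A → ( T .] }  — reduce

I5 contains complete items [A → c .], [C → c .] — reduce-reduce conflict.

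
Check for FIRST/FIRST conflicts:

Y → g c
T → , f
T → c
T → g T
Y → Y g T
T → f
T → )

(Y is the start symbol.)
Yes. Y → g c / Y → Y g T on { 'g' }

A FIRST/FIRST conflict occurs when two productions N → α and N → β for the same non-terminal have FIRST(α) ∩ FIRST(β) ≠ ∅ (with ε ∈ FIRST of a nullable right-hand side, so two nullable alternatives also conflict).

FIRST sets of the non-terminals at (or reachable through a nullable prefix from) the front of some alternative:
  FIRST(Y) = { 'g' }

Productions for Y:
  Y → g c: FIRST = { 'g' }
  Y → Y g T: FIRST = { 'g' }
Productions for T:
  T → , f: FIRST = { ',' }
  T → c: FIRST = { 'c' }
  T → g T: FIRST = { 'g' }
  T → f: FIRST = { 'f' }
  T → ): FIRST = { ')' }

Conflict for Y: Y → g c and Y → Y g T
  Overlap: { 'g' }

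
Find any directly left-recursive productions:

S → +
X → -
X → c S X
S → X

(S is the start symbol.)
S → +: starts with '+'
X → -: starts with '-'
X → c S X: starts with c
S → X: starts with X

No direct left recursion found.

Answer: No direct left recursion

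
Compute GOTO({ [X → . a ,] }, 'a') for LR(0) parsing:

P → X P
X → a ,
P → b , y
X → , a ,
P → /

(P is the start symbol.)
GOTO(I, 'a') = CLOSURE({ [A → αX.β] : [A → α.Xβ] ∈ I, X = 'a' })

Items with dot before 'a', with the dot advanced:
  [X → . a ,] → [X → a . ,]
Closure adds nothing (no advanced item has the dot before a non-terminal).

GOTO = { [X → a . ,] }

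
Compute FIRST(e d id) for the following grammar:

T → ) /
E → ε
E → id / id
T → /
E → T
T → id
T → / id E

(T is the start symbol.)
To compute FIRST(e d id), process the symbols left to right:
Symbol e is a terminal. Add 'e' and stop.
FIRST(e d id) = { 'e' }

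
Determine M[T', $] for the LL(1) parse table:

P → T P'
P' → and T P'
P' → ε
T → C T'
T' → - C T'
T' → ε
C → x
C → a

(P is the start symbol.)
To find M[T', $], we find productions for T' where $ is in the predict set (PREDICT(N → α) = (FIRST(α) \ {ε}) ∪ (FOLLOW(N) if α ⇒* ε)).

Relevant sets:
  FOLLOW(T') = { $, 'and' }

T' → - C T': PREDICT = { '-' }
T' → ε: PREDICT = { $, 'and' }
  $ is in predict set, so this production goes in M[T', $]

M[T', $] = T' → ε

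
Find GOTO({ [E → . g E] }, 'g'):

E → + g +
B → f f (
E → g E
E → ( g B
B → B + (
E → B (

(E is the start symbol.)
GOTO(I, 'g') = CLOSURE({ [A → αX.β] : [A → α.Xβ] ∈ I, X = 'g' })

Items with dot before 'g', with the dot advanced:
  [E → . g E] → [E → g . E]
Closure of the advanced items:
  [E → g . E] has the dot before E: add [E → . + g +], [E → . g E], [E → . ( g B], [E → . B (]
  [E → . B (] has the dot before B: add [B → . f f (], [B → . B + (]

GOTO = { [B → . B + (], [B → . f f (], [E → . ( g B], [E → . + g +], [E → . B (], [E → . g E], [E → g . E] }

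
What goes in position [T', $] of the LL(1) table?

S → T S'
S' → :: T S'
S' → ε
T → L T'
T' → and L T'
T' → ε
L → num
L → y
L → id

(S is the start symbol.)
To find M[T', $], we find productions for T' where $ is in the predict set (PREDICT(N → α) = (FIRST(α) \ {ε}) ∪ (FOLLOW(N) if α ⇒* ε)).

Relevant sets:
  FOLLOW(T') = { $, '::' }

T' → and L T': PREDICT = { 'and' }
T' → ε: PREDICT = { $, '::' }
  $ is in predict set, so this production goes in M[T', $]

M[T', $] = T' → ε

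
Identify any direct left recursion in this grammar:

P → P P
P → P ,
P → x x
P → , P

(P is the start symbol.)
Yes, P is left-recursive

P → P P: LEFT RECURSIVE (starts with P)
P → P ,: LEFT RECURSIVE (starts with P)
P → x x: starts with x
P → , P: starts with ','

The grammar has direct left recursion on: P.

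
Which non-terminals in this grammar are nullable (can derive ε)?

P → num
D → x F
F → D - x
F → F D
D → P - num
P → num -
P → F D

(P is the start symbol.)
A non-terminal is nullable if it can derive ε (the empty string): either it has an ε-production, or it has a production whose right-hand side consists entirely of nullable non-terminals.

There are no ε-productions, so no non-terminal can derive ε.
No non-terminals are nullable.

Answer: None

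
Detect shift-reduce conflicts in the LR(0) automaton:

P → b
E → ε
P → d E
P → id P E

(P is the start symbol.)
Augment with P' → P and build the canonical LR(0) collection (I0 = CLOSURE({[P' → . P]}), then GOTO on every symbol after a dot until no new states appear). It has 8 states:
  I0: { [P → . b], [P → . d E], [P → . id P E], [P' → . P] }  — shift
  I1: { [P' → P .] }  — accept
  I2: { [P → b .] }  — reduce
  I3: { [E → .], [P → d . E] }  — reduce
  I4: { [P → . b], [P → . d E], [P → . id P E], [P → id . P E] }  — shift
  I5: { [E → .], [P → id P . E] }  — reduce
  I6: { [P → id P E .] }  — reduce
  I7: { [P → d E .] }  — reduce

No state contains both a complete item and a shift item.

Answer: No shift-reduce conflicts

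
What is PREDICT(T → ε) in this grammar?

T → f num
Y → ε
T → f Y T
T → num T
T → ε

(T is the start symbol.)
{ $ }

PREDICT(T → ε) = (FIRST(RHS) \ {ε}) ∪ (FOLLOW(T) if ε ∈ FIRST(RHS), i.e. RHS ⇒* ε)
The right-hand side is ε (FIRST(ε) = { ε }), so the predict set is FOLLOW(T) = { $ }
PREDICT(T → ε) = { $ }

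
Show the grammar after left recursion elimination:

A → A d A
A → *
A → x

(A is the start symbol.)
A → * A'
A → x A'
A' → d A A'
A' → ε

A is directly left-recursive. The standard transformation for
  A → A α₁ | ... | A α_m | β₁ | ... | β_n
is
  A  → β₁ A' | ... | β_n A'
  A' → α₁ A' | ... | α_m A' | ε

A → * becomes A → * A'
A → x becomes A → x A'
A → A d A becomes A' → d A A'
Add A' → ε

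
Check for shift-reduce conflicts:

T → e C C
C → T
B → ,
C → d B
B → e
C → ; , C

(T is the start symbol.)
Augment with T' → T and build the canonical LR(0) collection (I0 = CLOSURE({[T' → . T]}), then GOTO on every symbol after a dot until no new states appear). It has 13 states:
  I0: { [T → . e C C], [T' → . T] }  — shift
  I1: { [T' → T .] }  — accept
  I2: { [C → . ; , C], [C → . T], [C → . d B], [T → . e C C], [T → e . C C] }  — shift
  I3: { [C → ; . , C] }  — shift
  I4: { [C → . ; , C], [C → . T], [C → . d B], [T → . e C C], [T → e C . C] }  — shift
  I5: { [C → T .] }  — reduce
  I6: { [B → . ,], [B → . e], [C → d . B] }  — shift
  I7: { [B → , .] }  — reduce
  I8: { [C → d B .] }  — reduce
  I9: { [B → e .] }  — reduce
  I10: { [T → e C C .] }  — reduce
  I11: { [C → . ; , C], [C → . T], [C → . d B], [C → ; , . C], [T → . e C C] }  — shift
  I12: { [C → ; , C .] }  — reduce

No state contains both a complete item and a shift item.

Answer: No shift-reduce conflicts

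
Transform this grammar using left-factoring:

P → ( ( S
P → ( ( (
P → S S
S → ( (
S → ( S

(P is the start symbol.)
P → ( ( P'
P' → S
P' → (
P → S S
S → ( S'
S' → (
S' → S

Left-factoring transforms A → αβ₁ | αβ₂ into A → αA' and A' → β₁ | β₂
(α is the longest common prefix among the alternatives). Repeat until
no nonterminal has two alternatives with a common prefix.

Round 1: P has alternatives sharing prefix '( ('. Introduce P': P → ( ( P'
  Add: P' → S
  Add: P' → (

Round 2: S has alternatives sharing prefix '('. Introduce S': S → ( S'
  Add: S' → (
  Add: S' → S

No remaining common prefixes — done.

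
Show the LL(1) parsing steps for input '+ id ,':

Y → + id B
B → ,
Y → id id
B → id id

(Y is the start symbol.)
LL(1) parsing maintains a stack (initially the start symbol over $) and the input. At each step: if the stack top is a terminal, match it against the current input token; if it is a non-terminal N, replace it with the RHS of M[N, lookahead] (the unique production whose predict set contains the lookahead).

Stack is shown with the top on the left.

Stack     Input     Action
--------------------------
Y $       + id , $  output Y → + id B
+ id B $  + id , $  match '+'
id B $    id , $    match 'id'
B $       , $       output B → ,
, $       , $       match ','
$         $         accept

The string is accepted.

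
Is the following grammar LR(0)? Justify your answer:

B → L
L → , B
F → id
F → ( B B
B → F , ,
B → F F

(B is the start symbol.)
Yes, the grammar is LR(0)

A grammar is LR(0) if no state in the canonical LR(0) collection has:
  - both a shift item (dot before a terminal) and a complete item (shift-reduce conflict), or
  - two or more complete items (reduce-reduce conflict; the accept item [B' → B .] counts as a complete item here).

Augment with B' → B and build the canonical LR(0) collection (I0 = CLOSURE({[B' → . B]}), then GOTO on every symbol after a dot until no new states appear). It has 13 states:
  I0: { [B → . F , ,], [B → . F F], [B → . L], [B' → . B], [F → . ( B B], [F → . id], [L → . , B] }  — shift
  I1: { [B → . F , ,], [B → . F F], [B → . L], [F → ( . B B], [F → . ( B B], [F → . id], [L → . , B] }  — shift
  I2: { [B → . F , ,], [B → . F F], [B → . L], [F → . ( B B], [F → . id], [L → , . B], [L → . , B] }  — shift
  I3: { [B' → B .] }  — accept
  I4: { [B → F . , ,], [B → F . F], [F → . ( B B], [F → . id] }  — shift
  I5: { [B → L .] }  — reduce
  I6: { [F → id .] }  — reduce
  I7: { [B → F , . ,] }  — shift
  I8: { [B → F F .] }  — reduce
  I9: { [B → F , , .] }  — reduce
  I10: { [L → , B .] }  — reduce
  I11: { [B → . F , ,], [B → . F F], [B → . L], [F → ( B . B], [F → . ( B B], [F → . id], [L → . , B] }  — shift
  I12: { [F → ( B B .] }  — reduce

Every state is either a pure shift/goto state or contains exactly one complete item and nothing to shift — no conflicts. The grammar is LR(0).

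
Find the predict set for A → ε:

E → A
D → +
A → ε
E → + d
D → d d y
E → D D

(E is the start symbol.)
{ $ }

PREDICT(A → ε) = (FIRST(RHS) \ {ε}) ∪ (FOLLOW(A) if ε ∈ FIRST(RHS), i.e. RHS ⇒* ε)
The right-hand side is ε (FIRST(ε) = { ε }), so the predict set is FOLLOW(A) = { $ }
PREDICT(A → ε) = { $ }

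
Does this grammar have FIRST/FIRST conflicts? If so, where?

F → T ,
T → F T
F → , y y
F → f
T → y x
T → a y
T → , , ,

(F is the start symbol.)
Yes. F → T ',' / F → ',' y y on { ',' }; F → T ',' / F → f on { 'f' }; T → F T / T → y x on { 'y' }; T → F T / T → a y on { 'a' }; T → F T / T → ',' ',' ',' on { ',' }

FIRST sets of the non-terminals at (or reachable through a nullable prefix from) the front of some alternative:
  FIRST(T) = { ',', 'a', 'f', 'y' }
  FIRST(F) = { ',', 'a', 'f', 'y' }

Productions for F:
  F → T ,: FIRST = { ',', 'a', 'f', 'y' }
  F → , y y: FIRST = { ',' }
  F → f: FIRST = { 'f' }
Productions for T:
  T → F T: FIRST = { ',', 'a', 'f', 'y' }
  T → y x: FIRST = { 'y' }
  T → a y: FIRST = { 'a' }
  T → , , ,: FIRST = { ',' }

Conflict for F: F → T , and F → , y y
  Overlap: { ',' }
Conflict for F: F → T , and F → f
  Overlap: { 'f' }
Conflict for T: T → F T and T → y x
  Overlap: { 'y' }
Conflict for T: T → F T and T → a y
  Overlap: { 'a' }
Conflict for T: T → F T and T → , , ,
  Overlap: { ',' }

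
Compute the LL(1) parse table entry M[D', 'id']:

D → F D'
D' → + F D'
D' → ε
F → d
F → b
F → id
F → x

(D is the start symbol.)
To find M[D', 'id'], we find productions for D' where 'id' is in the predict set (PREDICT(N → α) = (FIRST(α) \ {ε}) ∪ (FOLLOW(N) if α ⇒* ε)).

Relevant sets:
  FOLLOW(D') = { $ }

D' → + F D': PREDICT = { '+' }
D' → ε: PREDICT = { $ }

M[D', 'id'] is empty (no production applies)

Answer: Empty (error entry)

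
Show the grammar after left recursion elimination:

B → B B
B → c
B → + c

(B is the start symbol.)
B is directly left-recursive. The standard transformation for
  A → A α₁ | ... | A α_m | β₁ | ... | β_n
is
  A  → β₁ A' | ... | β_n A'
  A' → α₁ A' | ... | α_m A' | ε

B → c becomes B → c B'
B → + c becomes B → + c B'
B → B B becomes B' → B B'
Add B' → ε

Resulting grammar:
B → c B'
B → + c B'
B' → B B'
B' → ε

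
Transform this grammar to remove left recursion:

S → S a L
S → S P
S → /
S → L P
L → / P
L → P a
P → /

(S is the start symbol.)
S is directly left-recursive. The standard transformation for
  A → A α₁ | ... | A α_m | β₁ | ... | β_n
is
  A  → β₁ A' | ... | β_n A'
  A' → α₁ A' | ... | α_m A' | ε

S → / becomes S → / S'
S → L P becomes S → L P S'
S → S a L becomes S' → a L S'
S → S P becomes S' → P S'
Add S' → ε

Productions for other non-terminals are unchanged:
  L → / P
  L → P a
  P → /

Resulting grammar:
S → / S'
S → L P S'
S' → a L S'
S' → P S'
S' → ε
L → / P
L → P a
P → /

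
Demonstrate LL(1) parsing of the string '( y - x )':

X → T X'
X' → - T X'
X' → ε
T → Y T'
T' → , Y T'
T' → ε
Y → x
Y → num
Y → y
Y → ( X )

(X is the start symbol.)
LL(1) parsing maintains a stack (initially the start symbol over $) and the input. At each step: if the stack top is a terminal, match it against the current input token; if it is a non-terminal N, replace it with the RHS of M[N, lookahead] (the unique production whose predict set contains the lookahead).

Stack is shown with the top on the left.

Stack              Input        Action
--------------------------------------
X $                ( y - x ) $  output X → T X'
T X' $             ( y - x ) $  output T → Y T'
Y T' X' $          ( y - x ) $  output Y → ( X )
( X ) T' X' $      ( y - x ) $  match '('
X ) T' X' $        y - x ) $    output X → T X'
T X' ) T' X' $     y - x ) $    output T → Y T'
Y T' X' ) T' X' $  y - x ) $    output Y → y
y T' X' ) T' X' $  y - x ) $    match 'y'
T' X' ) T' X' $    - x ) $      output T' → ε
X' ) T' X' $       - x ) $      output X' → - T X'
- T X' ) T' X' $   - x ) $      match '-'
T X' ) T' X' $     x ) $        output T → Y T'
Y T' X' ) T' X' $  x ) $        output Y → x
x T' X' ) T' X' $  x ) $        match 'x'
T' X' ) T' X' $    ) $          output T' → ε
X' ) T' X' $       ) $          output X' → ε
) T' X' $          ) $          match ')'
T' X' $            $            output T' → ε
X' $               $            output X' → ε
$                  $            accept

The string is accepted.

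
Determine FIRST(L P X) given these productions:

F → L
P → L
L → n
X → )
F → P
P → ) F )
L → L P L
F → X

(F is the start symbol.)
{ 'n' }

FIRST sets of the non-terminals involved (from the grammar, by fixed-point iteration):
  FIRST(L) = { 'n' }

To compute FIRST(L P X), process the symbols left to right:
Symbol L is a non-terminal. Add FIRST(L) \ {ε} = { 'n' }
L is not nullable (ε ∉ FIRST(L)), so stop here.
FIRST(L P X) = { 'n' }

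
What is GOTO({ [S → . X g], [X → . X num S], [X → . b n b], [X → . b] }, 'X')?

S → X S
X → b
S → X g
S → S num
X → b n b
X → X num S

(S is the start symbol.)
GOTO(I, 'X') = CLOSURE({ [A → αX.β] : [A → α.Xβ] ∈ I, X = 'X' })

Items with dot before 'X', with the dot advanced:
  [S → . X g] → [S → X . g]
  [X → . X num S] → [X → X . num S]
Closure adds nothing (no advanced item has the dot before a non-terminal).

GOTO = { [S → X . g], [X → X . num S] }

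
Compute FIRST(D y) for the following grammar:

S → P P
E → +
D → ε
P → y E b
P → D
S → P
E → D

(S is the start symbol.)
{ 'y' }

FIRST sets of the non-terminals involved (from the grammar, by fixed-point iteration):
  FIRST(D) = { ε }

To compute FIRST(D y), process the symbols left to right:
Symbol D is a non-terminal. Add FIRST(D) \ {ε} = { }
D is nullable (ε ∈ FIRST(D)), continue to the next symbol.
Symbol y is a terminal. Add 'y' and stop.
FIRST(D y) = { 'y' }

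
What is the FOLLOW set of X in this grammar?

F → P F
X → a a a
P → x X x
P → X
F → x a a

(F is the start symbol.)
{ 'a', 'x' }

In P → x X x: X is followed by x, add FIRST(x) \ {ε} = { 'x' }
In P → X: X is at the end, add FOLLOW(P)

The FOLLOW sets referred to above (computed the same way, to a fixed point):
  FOLLOW(P) = { 'a', 'x' }

Taking the union: FOLLOW(X) = { 'a', 'x' }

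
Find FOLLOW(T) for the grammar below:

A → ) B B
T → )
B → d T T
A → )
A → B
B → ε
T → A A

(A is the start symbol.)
{ $, ')', 'd' }

In B → d T T: T is followed by T, add FIRST(T) \ {ε} = { ')', 'd' }
  T is nullable, so also add FOLLOW(B)
In B → d T T: T is at the end, add FOLLOW(B)

The FOLLOW sets referred to above (computed the same way, to a fixed point):
  FOLLOW(B) = { $, ')', 'd' }

Taking the union: FOLLOW(T) = { $, ')', 'd' }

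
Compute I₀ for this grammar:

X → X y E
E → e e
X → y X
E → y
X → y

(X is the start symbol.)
First, augment the grammar with X' → X
I₀ = CLOSURE({ [X' → . X] }):
  [X' → . X] has the dot before X: add [X → . X y E], [X → . y X], [X → . y]
No further items can be added.

I₀ = { [X → . X y E], [X → . y X], [X → . y], [X' → . X] }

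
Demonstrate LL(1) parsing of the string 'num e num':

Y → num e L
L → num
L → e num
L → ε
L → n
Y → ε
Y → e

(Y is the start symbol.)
LL(1) parsing maintains a stack (initially the start symbol over $) and the input. At each step: if the stack top is a terminal, match it against the current input token; if it is a non-terminal N, replace it with the RHS of M[N, lookahead] (the unique production whose predict set contains the lookahead).

Stack is shown with the top on the left.

Stack      Input        Action
------------------------------
Y $        num e num $  output Y → num e L
num e L $  num e num $  match 'num'
e L $      e num $      match 'e'
L $        num $        output L → num
num $      num $        match 'num'
$          $            accept

The string is accepted.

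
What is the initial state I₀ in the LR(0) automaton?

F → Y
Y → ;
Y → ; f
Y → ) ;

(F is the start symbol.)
{ [F → . Y], [F' → . F], [Y → . ) ;], [Y → . ; f], [Y → . ;] }

First, augment the grammar with F' → F
I₀ = CLOSURE({ [F' → . F] }):
  [F' → . F] has the dot before F: add [F → . Y]
  [F → . Y] has the dot before Y: add [Y → . ;], [Y → . ; f], [Y → . ) ;]
No further items can be added.

I₀ = { [F → . Y], [F' → . F], [Y → . ) ;], [Y → . ; f], [Y → . ;] }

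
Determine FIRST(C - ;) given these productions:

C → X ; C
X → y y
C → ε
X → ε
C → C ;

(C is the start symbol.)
{ '-', ';', 'y' }

FIRST sets of the non-terminals involved (from the grammar, by fixed-point iteration):
  FIRST(C) = { ';', 'y', ε }

To compute FIRST(C - ;), process the symbols left to right:
Symbol C is a non-terminal. Add FIRST(C) \ {ε} = { ';', 'y' }
C is nullable (ε ∈ FIRST(C)), continue to the next symbol.
Symbol - is a terminal. Add '-' and stop.
FIRST(C - ;) = { '-', ';', 'y' }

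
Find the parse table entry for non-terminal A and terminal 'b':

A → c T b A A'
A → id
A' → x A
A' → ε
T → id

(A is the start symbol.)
To find M[A, 'b'], we find productions for A where 'b' is in the predict set (PREDICT(N → α) = (FIRST(α) \ {ε}) ∪ (FOLLOW(N) if α ⇒* ε)).

A → c T b A A': PREDICT = { 'c' }
A → id: PREDICT = { 'id' }

M[A, 'b'] is empty (no production applies)

Answer: Empty (error entry)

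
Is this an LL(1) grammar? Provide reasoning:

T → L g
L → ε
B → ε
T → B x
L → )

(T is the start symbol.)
A grammar is LL(1) if for each non-terminal N with multiple productions, the predict sets of those productions are pairwise disjoint, where PREDICT(N → α) = (FIRST(α) \ {ε}) ∪ (FOLLOW(N) if α ⇒* ε).

Relevant sets:
  FIRST(L) = { ')', ε }
  FIRST(B) = { ε }
  FOLLOW(L) = { 'g' }

For T:
  PREDICT(T → L g) = { ')', 'g' }
  PREDICT(T → B x) = { 'x' }
For L:
  PREDICT(L → ε) = { 'g' }
  PREDICT(L → ')') = { ')' }
B has a single production, so nothing to check there.

All predict sets are disjoint. The grammar IS LL(1).

Answer: Yes, the grammar is LL(1).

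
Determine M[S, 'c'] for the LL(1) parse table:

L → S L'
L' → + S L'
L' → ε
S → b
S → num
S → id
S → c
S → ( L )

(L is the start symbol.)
To find M[S, 'c'], we find productions for S where 'c' is in the predict set (PREDICT(N → α) = (FIRST(α) \ {ε}) ∪ (FOLLOW(N) if α ⇒* ε)).

S → b: PREDICT = { 'b' }
S → num: PREDICT = { 'num' }
S → id: PREDICT = { 'id' }
S → c: PREDICT = { 'c' }
  'c' is in predict set, so this production goes in M[S, 'c']
S → ( L ): PREDICT = { '(' }

M[S, 'c'] = S → c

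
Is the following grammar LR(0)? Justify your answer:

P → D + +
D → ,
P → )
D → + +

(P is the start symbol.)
Yes, the grammar is LR(0)

Augment with P' → P and build the canonical LR(0) collection (I0 = CLOSURE({[P' → . P]}), then GOTO on every symbol after a dot until no new states appear). It has 9 states:
  I0: { [D → . + +], [D → . ,], [P → . )], [P → . D + +], [P' → . P] }  — shift
  I1: { [P → ) .] }  — reduce
  I2: { [D → + . +] }  — shift
  I3: { [D → , .] }  — reduce
  I4: { [P → D . + +] }  — shift
  I5: { [P' → P .] }  — accept
  I6: { [P → D + . +] }  — shift
  I7: { [P → D + + .] }  — reduce
  I8: { [D → + + .] }  — reduce

Every state is either a pure shift/goto state or contains exactly one complete item and nothing to shift — no conflicts. The grammar is LR(0).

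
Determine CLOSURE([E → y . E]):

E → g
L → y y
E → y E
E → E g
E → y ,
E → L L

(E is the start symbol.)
{ [E → . E g], [E → . L L], [E → . g], [E → . y ,], [E → . y E], [E → y . E], [L → . y y] }

Start with: [E → y . E]
  [E → y . E] has the dot before E: add [E → . g], [E → . y E], [E → . E g], [E → . y ,], [E → . L L]
  [E → . L L] has the dot before L: add [L → . y y]
No further items can be added.

CLOSURE = { [E → . E g], [E → . L L], [E → . g], [E → . y ,], [E → . y E], [E → y . E], [L → . y y] }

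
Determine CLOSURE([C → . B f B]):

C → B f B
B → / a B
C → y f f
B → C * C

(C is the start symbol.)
{ [B → . / a B], [B → . C * C], [C → . B f B], [C → . y f f] }

Start with: [C → . B f B]
  [C → . B f B] has the dot before B: add [B → . / a B], [B → . C * C]
  [B → . C * C] has the dot before C: add [C → . y f f]
No further items can be added.

CLOSURE = { [B → . / a B], [B → . C * C], [C → . B f B], [C → . y f f] }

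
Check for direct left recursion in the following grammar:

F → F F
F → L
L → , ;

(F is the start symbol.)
Yes, F is left-recursive

Direct left recursion occurs when N → N α for some non-terminal N (the right-hand side begins with the left-hand side itself).

F → F F: LEFT RECURSIVE (starts with F)
F → L: starts with L
L → , ;: starts with ','

The grammar has direct left recursion on: F.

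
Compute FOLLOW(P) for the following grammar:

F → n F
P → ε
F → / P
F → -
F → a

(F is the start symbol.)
{ $ }

To compute FOLLOW(P), find every occurrence of P on a right-hand side N → α P β: add FIRST(β) \ {ε}, and if β is empty or nullable also add FOLLOW(N). Iterate to a fixed point.

In F → / P: P is at the end, add FOLLOW(F)

The FOLLOW sets referred to above (computed the same way, to a fixed point):
  FOLLOW(F) = { $ }

Taking the union: FOLLOW(P) = { $ }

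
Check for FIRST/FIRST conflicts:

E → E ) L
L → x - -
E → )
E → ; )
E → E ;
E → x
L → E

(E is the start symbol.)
Yes. E → E ')' L / E → ')' on { ')' }; E → E ')' L / E → ';' ')' on { ';' }; E → E ')' L / E → E ';' on { ')', ';', 'x' }; E → E ')' L / E → x on { 'x' }; E → ')' / E → E ';' on { ')' }; E → ';' ')' / E → E ';' on { ';' }; E → E ';' / E → x on { 'x' }; L → x '-' '-' / L → E on { 'x' }

A FIRST/FIRST conflict occurs when two productions N → α and N → β for the same non-terminal have FIRST(α) ∩ FIRST(β) ≠ ∅ (with ε ∈ FIRST of a nullable right-hand side, so two nullable alternatives also conflict).

FIRST sets of the non-terminals at (or reachable through a nullable prefix from) the front of some alternative:
  FIRST(E) = { ')', ';', 'x' }

Productions for E:
  E → E ) L: FIRST = { ')', ';', 'x' }
  E → ): FIRST = { ')' }
  E → ; ): FIRST = { ';' }
  E → E ;: FIRST = { ')', ';', 'x' }
  E → x: FIRST = { 'x' }
Productions for L:
  L → x - -: FIRST = { 'x' }
  L → E: FIRST = { ')', ';', 'x' }

Conflict for E: E → E ) L and E → )
  Overlap: { ')' }
Conflict for E: E → E ) L and E → ; )
  Overlap: { ';' }
Conflict for E: E → E ) L and E → E ;
  Overlap: { ')', ';', 'x' }
Conflict for E: E → E ) L and E → x
  Overlap: { 'x' }
Conflict for E: E → ) and E → E ;
  Overlap: { ')' }
Conflict for E: E → ; ) and E → E ;
  Overlap: { ';' }
Conflict for E: E → E ; and E → x
  Overlap: { 'x' }
Conflict for L: L → x - - and L → E
  Overlap: { 'x' }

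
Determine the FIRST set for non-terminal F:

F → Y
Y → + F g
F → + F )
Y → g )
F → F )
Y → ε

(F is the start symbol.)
{ ')', '+', 'g', ε }

FIRST sets of the other non-terminals involved (by the same procedure, iterated to a fixed point):
  FIRST(Y) = { '+', 'g', ε }

From F → Y:
  - Y is a non-terminal: add FIRST(Y) \ {ε} = { '+', 'g' }
    Y is nullable and nothing follows, so the whole right-hand side can vanish: ε ∈ FIRST(F)
From F → + F ):
  - '+' is a terminal: add '+' and stop
From F → F ):
  - F is the symbol being defined: contributes nothing new
    F is nullable, so continue to the next symbol
  - ')' is a terminal: add ')' and stop

Collecting: FIRST(F) = { ')', '+', 'g', ε }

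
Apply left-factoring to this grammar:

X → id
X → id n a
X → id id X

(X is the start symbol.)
X → id X'
X' → ε
X' → n a
X' → id X

Left-factoring transforms A → αβ₁ | αβ₂ into A → αA' and A' → β₁ | β₂
(α is the longest common prefix among the alternatives). Repeat until
no nonterminal has two alternatives with a common prefix.

Round 1: X has alternatives sharing prefix 'id'. Introduce X': X → id X'
  Add: X' → ε
  Add: X' → n a
  Add: X' → id X

No remaining common prefixes — done.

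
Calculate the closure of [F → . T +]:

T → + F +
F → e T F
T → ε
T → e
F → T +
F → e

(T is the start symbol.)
Start with: [F → . T +]
  [F → . T +] has the dot before T: add [T → . + F +], [T → .], [T → . e]
No further items can be added.

CLOSURE = { [F → . T +], [T → . + F +], [T → . e], [T → .] }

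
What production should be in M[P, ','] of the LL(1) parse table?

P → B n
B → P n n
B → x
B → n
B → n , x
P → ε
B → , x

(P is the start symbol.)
To find M[P, ','], we find productions for P where ',' is in the predict set (PREDICT(N → α) = (FIRST(α) \ {ε}) ∪ (FOLLOW(N) if α ⇒* ε)).

Relevant sets:
  FIRST(B) = { ',', 'n', 'x' }
  FOLLOW(P) = { $, 'n' }

P → B n: PREDICT = { ',', 'n', 'x' }
  ',' is in predict set, so this production goes in M[P, ',']
P → ε: PREDICT = { $, 'n' }

M[P, ','] = P → B n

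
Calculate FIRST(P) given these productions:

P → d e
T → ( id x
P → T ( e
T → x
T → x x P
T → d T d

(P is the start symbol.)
To compute FIRST(P), examine every production with P on the left-hand side, reading each right-hand side left to right until a non-nullable symbol is reached.

FIRST sets of the other non-terminals involved (by the same procedure, iterated to a fixed point):
  FIRST(T) = { '(', 'd', 'x' }

From P → d e:
  - d is a terminal: add 'd' and stop
From P → T ( e:
  - T is a non-terminal: add FIRST(T) \ {ε} = { '(', 'd', 'x' }
    T is not nullable, so stop

Collecting: FIRST(P) = { '(', 'd', 'x' }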